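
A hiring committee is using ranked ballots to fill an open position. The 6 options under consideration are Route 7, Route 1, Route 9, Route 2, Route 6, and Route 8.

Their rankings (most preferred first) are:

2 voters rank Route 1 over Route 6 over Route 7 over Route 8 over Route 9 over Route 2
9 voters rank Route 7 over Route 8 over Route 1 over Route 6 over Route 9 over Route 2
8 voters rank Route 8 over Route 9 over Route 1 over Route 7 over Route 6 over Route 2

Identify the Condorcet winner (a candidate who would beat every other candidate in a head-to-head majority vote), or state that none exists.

Head-to-head results (19 voters total):
Route 7 vs Route 1: Route 1 wins 10–9.
Route 7 vs Route 9: Route 7 wins 11–8.
Route 7 vs Route 2: Route 7 wins 19–0.
Route 7 vs Route 6: Route 7 wins 17–2.
Route 7 vs Route 8: Route 7 wins 11–8.
Route 1 vs Route 9: Route 1 wins 11–8.
Route 1 vs Route 2: Route 1 wins 19–0.
Route 1 vs Route 6: Route 1 wins 19–0.
Route 1 vs Route 8: Route 8 wins 17–2.
Route 9 vs Route 2: Route 9 wins 19–0.
Route 9 vs Route 6: Route 6 wins 11–8.
Route 9 vs Route 8: Route 8 wins 19–0.
Route 2 vs Route 6: Route 6 wins 19–0.
Route 2 vs Route 8: Route 8 wins 19–0.
Route 6 vs Route 8: Route 8 wins 17–2.
No candidate beats all others: Route 7 beats Route 8 beats Route 1 beats Route 7, a majority cycle.

No Condorcet winner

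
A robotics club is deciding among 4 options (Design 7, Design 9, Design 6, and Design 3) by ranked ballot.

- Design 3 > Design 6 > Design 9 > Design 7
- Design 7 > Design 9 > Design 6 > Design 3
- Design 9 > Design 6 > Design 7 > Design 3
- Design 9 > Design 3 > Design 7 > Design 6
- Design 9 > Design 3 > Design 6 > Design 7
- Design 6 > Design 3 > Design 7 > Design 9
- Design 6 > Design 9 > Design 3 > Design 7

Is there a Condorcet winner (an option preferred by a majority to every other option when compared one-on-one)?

Head-to-head results (7 voters total):
Design 7 vs Design 9: Design 9 wins 5–2.
Design 7 vs Design 6: Design 6 wins 5–2.
Design 7 vs Design 3: Design 3 wins 5–2.
Design 9 vs Design 6: Design 9 wins 4–3.
Design 9 vs Design 3: Design 9 wins 5–2.
Design 6 vs Design 3: Design 6 wins 4–3.
Design 9 beats each rival — Design 7 (5–2), Design 6 (4–3), Design 3 (5–2) — so Design 9 is the Condorcet winner.

Yes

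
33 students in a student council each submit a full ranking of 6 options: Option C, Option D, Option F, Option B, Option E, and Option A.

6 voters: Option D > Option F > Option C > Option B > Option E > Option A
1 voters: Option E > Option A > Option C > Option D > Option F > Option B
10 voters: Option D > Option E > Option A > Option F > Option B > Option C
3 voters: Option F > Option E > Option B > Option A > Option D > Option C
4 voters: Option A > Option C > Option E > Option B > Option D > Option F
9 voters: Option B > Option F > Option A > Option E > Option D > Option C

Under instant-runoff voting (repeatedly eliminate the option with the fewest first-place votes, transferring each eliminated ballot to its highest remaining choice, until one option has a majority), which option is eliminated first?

Option C

Round 1: Option D 16, Option B 9, Option A 4, Option F 3, Option E 1, Option C 0. Option C has the fewest and is eliminated.
Round 2: Option D 16, Option B 9, Option A 4, Option F 3, Option E 1. Option E has the fewest and is eliminated.
Round 3: Option D 16, Option B 9, Option A 5, Option F 3. Option F has the fewest and is eliminated.
Round 4: Option D 16, Option B 12, Option A 5. Option A has the fewest and is eliminated.
Round 5: Option D 17, Option B 16. Option D has a majority.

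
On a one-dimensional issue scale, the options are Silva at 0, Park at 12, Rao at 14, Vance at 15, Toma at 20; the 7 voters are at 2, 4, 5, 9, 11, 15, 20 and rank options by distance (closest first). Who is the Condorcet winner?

Park

With single-peaked preferences on a line, the Condorcet winner is the candidate closest to the median voter.
The median voter (position 9) is closest to Park at 12.
Check: Park vs Toma — voters closer to Park: 6 of 7.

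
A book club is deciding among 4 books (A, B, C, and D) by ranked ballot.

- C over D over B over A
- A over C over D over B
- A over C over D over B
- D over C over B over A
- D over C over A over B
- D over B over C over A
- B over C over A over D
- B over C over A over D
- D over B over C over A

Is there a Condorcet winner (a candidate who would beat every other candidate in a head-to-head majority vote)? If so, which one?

C

Head-to-head results (9 voters total):
A vs B: B wins 6–3.
A vs C: C wins 7–2.
A vs D: D wins 5–4.
B vs C: C wins 5–4.
B vs D: D wins 7–2.
C vs D: C wins 5–4.
C beats each rival — A (7–2), B (5–4), D (5–4) — so C is the Condorcet winner.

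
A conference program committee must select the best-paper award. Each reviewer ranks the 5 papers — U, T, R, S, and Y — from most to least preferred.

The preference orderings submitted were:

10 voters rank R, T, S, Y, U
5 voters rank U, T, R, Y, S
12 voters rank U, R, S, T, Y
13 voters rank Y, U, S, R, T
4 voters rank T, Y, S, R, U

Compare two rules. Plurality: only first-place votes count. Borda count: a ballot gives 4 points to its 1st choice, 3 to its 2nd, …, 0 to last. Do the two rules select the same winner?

Plurality first-place counts: U 17, T 4, R 10, S 0, Y 13 → U.
Borda totals: U 107, T 73, R 103, S 78, Y 79 → U.
The two rules agree on U.

Yes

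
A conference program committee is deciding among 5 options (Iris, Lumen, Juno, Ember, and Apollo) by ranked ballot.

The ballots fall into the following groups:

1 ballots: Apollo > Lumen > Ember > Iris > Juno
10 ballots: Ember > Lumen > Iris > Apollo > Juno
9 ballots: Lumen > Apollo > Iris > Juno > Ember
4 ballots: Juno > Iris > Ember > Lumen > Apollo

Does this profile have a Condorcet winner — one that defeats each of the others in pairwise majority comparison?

Head-to-head results (24 voters total):
Iris vs Lumen: Lumen wins 20–4.
Iris vs Juno: Iris wins 20–4.
Iris vs Ember: Iris wins 13–11.
Iris vs Apollo: Iris wins 14–10.
Lumen vs Juno: Lumen wins 20–4.
Lumen vs Ember: Ember wins 14–10.
Lumen vs Apollo: Lumen wins 23–1.
Juno vs Ember: Juno wins 13–11.
Juno vs Apollo: Apollo wins 20–4.
Ember vs Apollo: Ember wins 14–10.
No candidate beats all others: Iris beats Ember beats Lumen beats Iris, a majority cycle.

No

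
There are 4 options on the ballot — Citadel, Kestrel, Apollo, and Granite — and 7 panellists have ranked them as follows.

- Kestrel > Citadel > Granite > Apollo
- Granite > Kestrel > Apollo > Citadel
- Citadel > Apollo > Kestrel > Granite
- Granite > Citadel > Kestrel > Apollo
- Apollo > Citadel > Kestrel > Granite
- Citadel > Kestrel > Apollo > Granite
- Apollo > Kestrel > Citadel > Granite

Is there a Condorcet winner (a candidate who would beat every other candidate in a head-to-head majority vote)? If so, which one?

Citadel

Head-to-head results (7 voters total):
Citadel vs Kestrel: Citadel wins 4–3.
Citadel vs Apollo: Citadel wins 4–3.
Citadel vs Granite: Citadel wins 5–2.
Kestrel vs Apollo: Kestrel wins 4–3.
Kestrel vs Granite: Kestrel wins 5–2.
Apollo vs Granite: Apollo wins 4–3.
Citadel beats each rival — Kestrel (4–3), Apollo (4–3), Granite (5–2) — so Citadel is the Condorcet winner.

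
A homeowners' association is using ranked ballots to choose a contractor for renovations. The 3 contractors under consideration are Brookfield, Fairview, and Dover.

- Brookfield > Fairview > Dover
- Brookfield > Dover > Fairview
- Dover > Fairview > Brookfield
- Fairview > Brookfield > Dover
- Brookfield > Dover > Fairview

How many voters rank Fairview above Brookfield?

2

Ballots ranking Fairview above Brookfield: 2.
Ballots ranking Brookfield above Fairview: 3.
So 2 of 5 voters prefer Fairview to Brookfield.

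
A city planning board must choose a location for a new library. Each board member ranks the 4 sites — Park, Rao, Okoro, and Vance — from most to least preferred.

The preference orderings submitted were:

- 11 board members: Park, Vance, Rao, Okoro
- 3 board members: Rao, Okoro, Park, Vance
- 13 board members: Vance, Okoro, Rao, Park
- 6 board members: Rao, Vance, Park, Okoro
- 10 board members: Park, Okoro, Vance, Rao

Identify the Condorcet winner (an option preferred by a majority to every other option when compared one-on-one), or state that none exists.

Head-to-head results (43 voters total):
Park vs Rao: Rao wins 22–21.
Park vs Okoro: Park wins 27–16.
Park vs Vance: Park wins 24–19.
Rao vs Okoro: Okoro wins 23–20.
Rao vs Vance: Vance wins 34–9.
Okoro vs Vance: Vance wins 30–13.
No candidate beats all others: Park beats Okoro beats Rao beats Park, a majority cycle.

There is no Condorcet winner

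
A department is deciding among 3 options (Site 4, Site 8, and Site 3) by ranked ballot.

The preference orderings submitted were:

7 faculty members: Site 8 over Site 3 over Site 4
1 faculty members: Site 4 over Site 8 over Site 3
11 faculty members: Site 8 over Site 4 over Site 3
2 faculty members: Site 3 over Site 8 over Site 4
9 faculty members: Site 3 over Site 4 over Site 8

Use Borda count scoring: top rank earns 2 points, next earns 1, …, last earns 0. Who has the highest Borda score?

Borda scores:
  Site 4: 7·0 + 2 + 11·1 + 2·0 + 9·1 = 22
  Site 8: 7·2 + 1 + 11·2 + 2·1 + 9·0 = 39
  Site 3: 7·1 + 0 + 11·0 + 2·2 + 9·2 = 29
Site 8 has the highest total.

Site 8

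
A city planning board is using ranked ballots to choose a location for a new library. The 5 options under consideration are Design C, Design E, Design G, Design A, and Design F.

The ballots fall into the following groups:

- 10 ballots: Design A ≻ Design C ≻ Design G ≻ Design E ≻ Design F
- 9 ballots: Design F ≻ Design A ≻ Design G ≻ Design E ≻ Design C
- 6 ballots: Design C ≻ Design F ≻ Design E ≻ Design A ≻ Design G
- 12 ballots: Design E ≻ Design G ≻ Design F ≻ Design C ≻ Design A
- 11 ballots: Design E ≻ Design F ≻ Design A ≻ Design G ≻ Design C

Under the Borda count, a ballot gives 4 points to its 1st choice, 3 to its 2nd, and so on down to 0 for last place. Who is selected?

Borda scores:
  Design C: 10·3 + 9·0 + 6·4 + 12·1 + 11·0 = 66
  Design E: 10·1 + 9·1 + 6·2 + 12·4 + 11·4 = 123
  Design G: 10·2 + 9·2 + 6·0 + 12·3 + 11·1 = 85
  Design A: 10·4 + 9·3 + 6·1 + 12·0 + 11·2 = 95
  Design F: 10·0 + 9·4 + 6·3 + 12·2 + 11·3 = 111
Design E has the highest total.

Design E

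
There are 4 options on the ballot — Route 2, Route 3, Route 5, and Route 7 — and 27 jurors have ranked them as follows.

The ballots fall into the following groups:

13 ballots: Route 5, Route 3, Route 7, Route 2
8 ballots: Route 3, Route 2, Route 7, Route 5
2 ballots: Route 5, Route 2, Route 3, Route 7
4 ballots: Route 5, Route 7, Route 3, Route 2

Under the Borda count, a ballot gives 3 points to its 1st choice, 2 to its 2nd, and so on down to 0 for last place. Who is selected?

Borda scores:
  Route 2: 13·0 + 8·2 + 2·2 + 4·0 = 20
  Route 3: 13·2 + 8·3 + 2·1 + 4·1 = 56
  Route 5: 13·3 + 8·0 + 2·3 + 4·3 = 57
  Route 7: 13·1 + 8·1 + 2·0 + 4·2 = 29
Route 5 has the highest total.

Route 5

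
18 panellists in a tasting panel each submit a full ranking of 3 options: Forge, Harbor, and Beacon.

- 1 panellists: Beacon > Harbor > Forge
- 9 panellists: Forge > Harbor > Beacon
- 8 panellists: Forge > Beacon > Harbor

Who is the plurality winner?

Forge

First-place vote totals:
  Forge: 17
  Harbor: 0
  Beacon: 1
Forge has the most first-place votes.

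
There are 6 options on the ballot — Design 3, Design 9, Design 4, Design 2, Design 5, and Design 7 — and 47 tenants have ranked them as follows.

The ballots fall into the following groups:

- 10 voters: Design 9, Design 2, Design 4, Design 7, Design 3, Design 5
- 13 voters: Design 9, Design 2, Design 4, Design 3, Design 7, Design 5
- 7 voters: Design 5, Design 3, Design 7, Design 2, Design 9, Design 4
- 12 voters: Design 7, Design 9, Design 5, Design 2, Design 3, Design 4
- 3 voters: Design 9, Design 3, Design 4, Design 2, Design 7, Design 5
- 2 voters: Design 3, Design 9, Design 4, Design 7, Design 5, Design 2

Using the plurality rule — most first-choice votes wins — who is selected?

Design 9

First-place vote totals:
  Design 3: 2
  Design 9: 26
  Design 4: 0
  Design 2: 0
  Design 5: 7
  Design 7: 12
Design 9 has the most first-place votes.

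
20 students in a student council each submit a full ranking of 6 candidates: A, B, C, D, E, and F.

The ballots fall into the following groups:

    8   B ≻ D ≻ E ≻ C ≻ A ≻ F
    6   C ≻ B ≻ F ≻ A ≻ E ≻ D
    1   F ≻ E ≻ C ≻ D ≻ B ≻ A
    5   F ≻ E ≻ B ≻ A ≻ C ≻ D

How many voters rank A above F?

Ballots ranking A above F: 8.
Ballots ranking F above A: 6+1+5 = 12.
So 8 of 20 voters prefer A to F.

8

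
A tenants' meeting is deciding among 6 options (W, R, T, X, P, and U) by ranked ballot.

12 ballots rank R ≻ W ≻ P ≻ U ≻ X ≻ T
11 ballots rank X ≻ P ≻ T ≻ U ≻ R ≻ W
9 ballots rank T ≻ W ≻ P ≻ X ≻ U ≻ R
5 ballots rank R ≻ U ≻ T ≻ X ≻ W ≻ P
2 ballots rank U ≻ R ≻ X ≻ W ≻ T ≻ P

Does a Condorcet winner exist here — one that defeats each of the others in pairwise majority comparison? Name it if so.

None — there is no Condorcet winner

Head-to-head results (39 voters total):
W vs R: R wins 30–9.
W vs T: T wins 25–14.
W vs X: W wins 21–18.
W vs P: W wins 28–11.
W vs U: W wins 21–18.
R vs T: T wins 20–19.
R vs X: X wins 20–19.
R vs P: P wins 20–19.
R vs U: U wins 22–17.
T vs X: X wins 25–14.
T vs P: P wins 23–16.
T vs U: T wins 20–19.
X vs P: P wins 21–18.
X vs U: X wins 20–19.
P vs U: P wins 32–7.
No candidate beats all others: W beats X beats R beats W, a majority cycle.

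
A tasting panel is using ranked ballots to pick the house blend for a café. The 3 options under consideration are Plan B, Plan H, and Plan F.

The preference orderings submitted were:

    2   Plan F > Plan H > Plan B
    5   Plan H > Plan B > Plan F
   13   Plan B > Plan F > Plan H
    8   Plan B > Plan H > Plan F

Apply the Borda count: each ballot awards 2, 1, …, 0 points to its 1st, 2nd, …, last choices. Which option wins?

Borda scores:
  Plan B: 2·0 + 5·1 + 13·2 + 8·2 = 47
  Plan H: 2·1 + 5·2 + 13·0 + 8·1 = 20
  Plan F: 2·2 + 5·0 + 13·1 + 8·0 = 17
Plan B has the highest total.

Plan B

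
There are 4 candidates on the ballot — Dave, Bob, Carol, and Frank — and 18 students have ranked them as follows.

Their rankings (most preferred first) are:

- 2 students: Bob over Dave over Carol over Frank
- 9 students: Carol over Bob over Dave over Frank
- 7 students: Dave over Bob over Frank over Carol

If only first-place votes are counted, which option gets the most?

First-place vote totals:
  Dave: 7
  Bob: 2
  Carol: 9
  Frank: 0
Carol has the most first-place votes.

Carol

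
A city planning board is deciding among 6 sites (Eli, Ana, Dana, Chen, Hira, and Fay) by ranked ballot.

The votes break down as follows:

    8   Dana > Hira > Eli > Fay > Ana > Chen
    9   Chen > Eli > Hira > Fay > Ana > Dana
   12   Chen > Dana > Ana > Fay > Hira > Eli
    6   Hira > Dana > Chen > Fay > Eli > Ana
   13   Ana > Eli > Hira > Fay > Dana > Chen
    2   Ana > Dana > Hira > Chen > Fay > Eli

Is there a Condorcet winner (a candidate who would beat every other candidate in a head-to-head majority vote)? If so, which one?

Head-to-head results (50 voters total):
Eli vs Ana: Ana wins 27–23.
Eli vs Dana: Dana wins 28–22.
Eli vs Chen: Chen wins 29–21.
Eli vs Hira: Hira wins 28–22.
Eli vs Fay: Eli wins 30–20.
Ana vs Dana: Dana wins 26–24.
Ana vs Chen: Chen wins 27–23.
Ana vs Hira: Ana wins 27–23.
Ana vs Fay: Ana wins 27–23.
Dana vs Chen: Dana wins 29–21.
Dana vs Hira: Hira wins 28–22.
Dana vs Fay: Dana wins 28–22.
Chen vs Hira: Hira wins 29–21.
Chen vs Fay: Chen wins 29–21.
Hira vs Fay: Hira wins 38–12.
No candidate beats all others: Ana beats Hira beats Dana beats Ana, a majority cycle.

There is no Condorcet winner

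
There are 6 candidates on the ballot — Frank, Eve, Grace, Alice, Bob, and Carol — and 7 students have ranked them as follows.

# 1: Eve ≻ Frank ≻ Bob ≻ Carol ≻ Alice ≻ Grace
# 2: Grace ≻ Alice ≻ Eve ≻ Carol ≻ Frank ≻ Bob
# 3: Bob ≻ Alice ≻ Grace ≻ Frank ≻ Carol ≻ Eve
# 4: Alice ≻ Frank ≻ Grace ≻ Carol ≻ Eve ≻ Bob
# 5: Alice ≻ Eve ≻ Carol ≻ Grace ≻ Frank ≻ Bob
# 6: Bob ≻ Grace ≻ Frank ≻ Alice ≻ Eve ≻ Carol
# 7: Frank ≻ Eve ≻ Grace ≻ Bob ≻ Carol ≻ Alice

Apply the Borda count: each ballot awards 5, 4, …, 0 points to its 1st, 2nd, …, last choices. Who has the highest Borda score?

Borda scores:
  Frank: 4 + 1 + 2 + 4 + 1 + 3 + 5 = 20
  Eve: 5 + 3 + 0 + 1 + 4 + 1 + 4 = 18
  Grace: 0 + 5 + 3 + 3 + 2 + 4 + 3 = 20
  Alice: 1 + 4 + 4 + 5 + 5 + 2 + 0 = 21
  Bob: 3 + 0 + 5 + 0 + 0 + 5 + 2 = 15
  Carol: 2 + 2 + 1 + 2 + 3 + 0 + 1 = 11
Alice has the highest total.

Alice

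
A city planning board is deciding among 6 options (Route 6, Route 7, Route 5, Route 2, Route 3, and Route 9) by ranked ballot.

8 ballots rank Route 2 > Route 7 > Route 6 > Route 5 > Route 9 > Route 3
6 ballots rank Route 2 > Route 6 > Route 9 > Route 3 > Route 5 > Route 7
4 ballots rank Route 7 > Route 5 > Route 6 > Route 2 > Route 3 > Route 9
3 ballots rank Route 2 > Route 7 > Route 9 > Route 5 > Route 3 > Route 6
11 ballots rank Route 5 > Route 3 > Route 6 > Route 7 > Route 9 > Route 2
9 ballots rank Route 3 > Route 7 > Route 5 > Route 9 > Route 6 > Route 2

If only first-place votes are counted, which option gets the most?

Route 2

First-place vote totals:
  Route 6: 0
  Route 7: 4
  Route 5: 11
  Route 2: 17
  Route 3: 9
  Route 9: 0
Route 2 has the most first-place votes.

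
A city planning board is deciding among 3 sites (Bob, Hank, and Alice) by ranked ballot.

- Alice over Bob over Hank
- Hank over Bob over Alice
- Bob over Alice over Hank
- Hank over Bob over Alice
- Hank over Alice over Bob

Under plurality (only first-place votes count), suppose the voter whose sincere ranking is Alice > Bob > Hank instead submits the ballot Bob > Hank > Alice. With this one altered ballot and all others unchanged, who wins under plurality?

First-place totals with the altered ballot: Bob 2, Hank 3, Alice 0.
The winner is unchanged: still Hank.

Hank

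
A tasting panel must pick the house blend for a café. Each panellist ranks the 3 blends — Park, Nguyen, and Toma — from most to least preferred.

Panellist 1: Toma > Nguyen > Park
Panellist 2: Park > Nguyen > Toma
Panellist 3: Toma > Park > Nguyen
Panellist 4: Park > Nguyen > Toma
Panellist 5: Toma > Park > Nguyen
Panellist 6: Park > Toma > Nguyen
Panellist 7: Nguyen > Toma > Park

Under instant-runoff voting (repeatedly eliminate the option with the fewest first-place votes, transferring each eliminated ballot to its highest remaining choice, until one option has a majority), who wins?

Round 1: Park 3, Toma 3, Nguyen 1. Nguyen has the fewest and is eliminated.
Round 2: Toma 4, Park 3. Toma has a majority.

Toma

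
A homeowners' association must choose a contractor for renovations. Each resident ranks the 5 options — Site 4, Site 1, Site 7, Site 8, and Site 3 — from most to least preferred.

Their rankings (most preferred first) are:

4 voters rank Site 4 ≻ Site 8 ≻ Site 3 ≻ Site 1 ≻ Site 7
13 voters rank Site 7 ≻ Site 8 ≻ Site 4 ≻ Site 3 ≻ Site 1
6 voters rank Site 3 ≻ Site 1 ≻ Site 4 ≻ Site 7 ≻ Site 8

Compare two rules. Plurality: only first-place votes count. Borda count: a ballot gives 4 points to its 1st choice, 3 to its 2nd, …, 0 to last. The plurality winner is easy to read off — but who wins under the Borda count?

Plurality first-place counts: Site 4 4, Site 1 0, Site 7 13, Site 8 0, Site 3 6 → Site 7.
Borda totals: Site 4 54, Site 1 22, Site 7 58, Site 8 51, Site 3 45 → Site 7.

Site 7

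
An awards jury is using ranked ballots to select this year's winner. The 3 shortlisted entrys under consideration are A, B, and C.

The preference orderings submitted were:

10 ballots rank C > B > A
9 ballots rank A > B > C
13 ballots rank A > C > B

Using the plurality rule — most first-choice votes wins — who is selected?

First-place vote totals:
  A: 22
  B: 0
  C: 10
A has the most first-place votes.

A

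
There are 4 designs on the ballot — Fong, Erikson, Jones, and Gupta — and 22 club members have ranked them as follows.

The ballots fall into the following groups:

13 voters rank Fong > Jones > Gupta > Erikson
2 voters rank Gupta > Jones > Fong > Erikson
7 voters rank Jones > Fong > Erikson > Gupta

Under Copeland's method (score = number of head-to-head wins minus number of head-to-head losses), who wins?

Fong

Pairwise results:
  Fong vs Erikson: Fong wins 22–0.
  Fong vs Jones: Fong wins 13–9.
  Fong vs Gupta: Fong wins 20–2.
  Erikson vs Jones: Jones wins 22–0.
  Erikson vs Gupta: Gupta wins 15–7.
  Jones vs Gupta: Jones wins 20–2.
Copeland scores (wins − losses):
  Fong: 3 − 0 = 3
  Erikson: 0 − 3 = -3
  Jones: 2 − 1 = 1
  Gupta: 1 − 2 = -1
Fong has the best Copeland score.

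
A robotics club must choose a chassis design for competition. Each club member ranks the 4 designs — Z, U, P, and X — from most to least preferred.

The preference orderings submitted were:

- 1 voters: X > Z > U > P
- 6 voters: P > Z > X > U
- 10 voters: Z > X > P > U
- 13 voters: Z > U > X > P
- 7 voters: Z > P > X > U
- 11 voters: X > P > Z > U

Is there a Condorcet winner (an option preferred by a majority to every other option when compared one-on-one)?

Yes

Head-to-head results (48 voters total):
Z vs U: Z wins 48–0.
Z vs P: Z wins 31–17.
Z vs X: Z wins 36–12.
U vs P: P wins 34–14.
U vs X: X wins 35–13.
P vs X: X wins 35–13.
Z beats each rival — U (48–0), P (31–17), X (36–12) — so Z is the Condorcet winner.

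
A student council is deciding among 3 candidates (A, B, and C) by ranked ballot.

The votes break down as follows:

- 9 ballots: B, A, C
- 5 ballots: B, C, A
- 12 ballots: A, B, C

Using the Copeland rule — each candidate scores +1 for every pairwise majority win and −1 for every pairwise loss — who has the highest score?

Pairwise results:
  A vs B: B wins 14–12.
  A vs C: A wins 21–5.
  B vs C: B wins 26–0.
Copeland scores (wins − losses):
  A: 1 − 1 = 0
  B: 2 − 0 = 2
  C: 0 − 2 = -2
B has the best Copeland score.

B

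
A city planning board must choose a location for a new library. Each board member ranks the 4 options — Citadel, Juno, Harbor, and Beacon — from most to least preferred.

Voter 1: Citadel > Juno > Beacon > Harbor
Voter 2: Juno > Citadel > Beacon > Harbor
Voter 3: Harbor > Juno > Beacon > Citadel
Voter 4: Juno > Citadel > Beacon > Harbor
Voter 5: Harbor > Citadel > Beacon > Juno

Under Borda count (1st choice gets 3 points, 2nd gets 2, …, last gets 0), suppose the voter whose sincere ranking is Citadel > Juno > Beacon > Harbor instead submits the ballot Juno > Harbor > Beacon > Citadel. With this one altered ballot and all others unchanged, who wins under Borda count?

Borda totals with the altered ballot: Citadel 6, Juno 11, Harbor 8, Beacon 5.
The winner is unchanged: still Juno.

Juno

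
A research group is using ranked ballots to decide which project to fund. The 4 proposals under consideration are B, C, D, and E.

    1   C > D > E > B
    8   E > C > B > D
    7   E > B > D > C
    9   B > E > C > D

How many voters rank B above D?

24

Ballots ranking B above D: 8+7+9 = 24.
Ballots ranking D above B: 1.
So 24 of 25 voters prefer B to D.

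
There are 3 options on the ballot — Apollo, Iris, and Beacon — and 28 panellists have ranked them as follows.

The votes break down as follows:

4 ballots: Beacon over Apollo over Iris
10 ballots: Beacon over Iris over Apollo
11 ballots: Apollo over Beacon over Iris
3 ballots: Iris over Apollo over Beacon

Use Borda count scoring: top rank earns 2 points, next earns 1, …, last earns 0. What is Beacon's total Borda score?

Borda scores:
  Apollo: 4·1 + 10·0 + 11·2 + 3·1 = 29
  Iris: 4·0 + 10·1 + 11·0 + 3·2 = 16
  Beacon: 4·2 + 10·2 + 11·1 + 3·0 = 39

39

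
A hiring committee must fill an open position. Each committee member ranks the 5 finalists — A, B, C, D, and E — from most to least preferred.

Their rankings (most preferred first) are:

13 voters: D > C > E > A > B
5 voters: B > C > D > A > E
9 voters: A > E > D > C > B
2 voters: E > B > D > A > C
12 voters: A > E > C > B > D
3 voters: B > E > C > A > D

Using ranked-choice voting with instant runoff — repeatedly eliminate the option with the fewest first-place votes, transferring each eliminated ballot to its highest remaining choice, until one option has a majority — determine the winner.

Round 1: A 21, D 13, B 8, E 2, C 0. C has the fewest and is eliminated.
Round 2: A 21, D 13, B 8, E 2. E has the fewest and is eliminated.
Round 3: A 21, D 13, B 10. B has the fewest and is eliminated.
Round 4: A 24, D 20. A has a majority.

A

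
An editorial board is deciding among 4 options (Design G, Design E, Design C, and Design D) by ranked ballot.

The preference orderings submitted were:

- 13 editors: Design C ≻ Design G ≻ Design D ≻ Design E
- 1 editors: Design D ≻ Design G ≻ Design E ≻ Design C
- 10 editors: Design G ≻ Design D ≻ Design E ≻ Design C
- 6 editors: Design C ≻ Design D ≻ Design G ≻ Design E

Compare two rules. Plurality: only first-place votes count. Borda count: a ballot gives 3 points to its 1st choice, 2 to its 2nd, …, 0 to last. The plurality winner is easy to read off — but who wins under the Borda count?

Plurality first-place counts: Design G 10, Design E 0, Design C 19, Design D 1 → Design C.
Borda totals: Design G 64, Design E 11, Design C 57, Design D 48 → Design G.

Design G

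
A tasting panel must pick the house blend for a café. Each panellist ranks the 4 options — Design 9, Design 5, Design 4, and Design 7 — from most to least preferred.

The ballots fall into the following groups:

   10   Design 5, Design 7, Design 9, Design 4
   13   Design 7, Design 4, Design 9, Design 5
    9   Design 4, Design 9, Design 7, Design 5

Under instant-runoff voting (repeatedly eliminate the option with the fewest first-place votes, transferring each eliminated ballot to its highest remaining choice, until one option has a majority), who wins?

Design 7

Round 1: Design 7 13, Design 5 10, Design 4 9, Design 9 0. Design 9 has the fewest and is eliminated.
Round 2: Design 7 13, Design 5 10, Design 4 9. Design 4 has the fewest and is eliminated.
Round 3: Design 7 22, Design 5 10. Design 7 has a majority.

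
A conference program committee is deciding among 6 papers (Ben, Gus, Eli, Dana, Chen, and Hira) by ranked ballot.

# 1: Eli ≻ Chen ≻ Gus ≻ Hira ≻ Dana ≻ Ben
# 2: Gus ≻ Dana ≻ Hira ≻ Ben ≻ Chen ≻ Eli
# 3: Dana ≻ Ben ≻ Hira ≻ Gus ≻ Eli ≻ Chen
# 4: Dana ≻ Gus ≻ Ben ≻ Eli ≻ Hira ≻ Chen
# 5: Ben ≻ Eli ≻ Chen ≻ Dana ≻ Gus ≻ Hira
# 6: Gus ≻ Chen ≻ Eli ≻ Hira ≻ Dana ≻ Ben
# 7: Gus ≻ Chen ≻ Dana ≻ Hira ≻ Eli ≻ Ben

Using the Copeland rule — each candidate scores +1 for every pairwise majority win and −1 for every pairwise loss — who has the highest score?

Gus

Pairwise results:
  Ben vs Gus: Gus wins 5–2.
  Ben vs Eli: Ben wins 4–3.
  Ben vs Dana: Dana wins 6–1.
  Ben vs Chen: Ben wins 4–3.
  Ben vs Hira: Hira wins 4–3.
  Gus vs Eli: Gus wins 5–2.
  Gus vs Dana: Gus wins 4–3.
  Gus vs Chen: Gus wins 5–2.
  Gus vs Hira: Gus wins 6–1.
  Eli vs Dana: Dana wins 4–3.
  Eli vs Chen: Eli wins 4–3.
  Eli vs Hira: Eli wins 4–3.
  Dana vs Chen: Chen wins 4–3.
  Dana vs Hira: Dana wins 5–2.
  Chen vs Hira: Chen wins 4–3.
Copeland scores (wins − losses):
  Ben: 2 − 3 = -1
  Gus: 5 − 0 = 5
  Eli: 2 − 3 = -1
  Dana: 3 − 2 = 1
  Chen: 2 − 3 = -1
  Hira: 1 − 4 = -3
Gus has the best Copeland score.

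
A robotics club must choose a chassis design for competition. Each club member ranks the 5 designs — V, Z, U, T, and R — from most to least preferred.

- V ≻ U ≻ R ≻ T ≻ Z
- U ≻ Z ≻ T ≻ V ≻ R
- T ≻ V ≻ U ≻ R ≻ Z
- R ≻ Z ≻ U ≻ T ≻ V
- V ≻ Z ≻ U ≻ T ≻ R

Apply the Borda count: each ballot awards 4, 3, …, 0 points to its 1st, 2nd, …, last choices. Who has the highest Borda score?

Borda scores:
  V: 4 + 1 + 3 + 0 + 4 = 12
  Z: 0 + 3 + 0 + 3 + 3 = 9
  U: 3 + 4 + 2 + 2 + 2 = 13
  T: 1 + 2 + 4 + 1 + 1 = 9
  R: 2 + 0 + 1 + 4 + 0 = 7
U has the highest total.

U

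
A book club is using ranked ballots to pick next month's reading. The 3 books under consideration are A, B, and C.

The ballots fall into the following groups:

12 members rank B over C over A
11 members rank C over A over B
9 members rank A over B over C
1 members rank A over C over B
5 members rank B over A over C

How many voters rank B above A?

Ballots ranking B above A: 12+5 = 17.
Ballots ranking A above B: 11+9+1 = 21.
So 17 of 38 voters prefer B to A.

17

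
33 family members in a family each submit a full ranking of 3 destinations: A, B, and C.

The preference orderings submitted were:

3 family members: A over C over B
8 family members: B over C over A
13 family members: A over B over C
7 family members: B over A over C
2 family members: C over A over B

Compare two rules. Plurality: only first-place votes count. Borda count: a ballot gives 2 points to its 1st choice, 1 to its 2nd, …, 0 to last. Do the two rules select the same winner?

Plurality first-place counts: A 16, B 15, C 2 → A.
Borda totals: A 41, B 43, C 15 → B.
The two rules disagree: plurality picks A, Borda picks B.

No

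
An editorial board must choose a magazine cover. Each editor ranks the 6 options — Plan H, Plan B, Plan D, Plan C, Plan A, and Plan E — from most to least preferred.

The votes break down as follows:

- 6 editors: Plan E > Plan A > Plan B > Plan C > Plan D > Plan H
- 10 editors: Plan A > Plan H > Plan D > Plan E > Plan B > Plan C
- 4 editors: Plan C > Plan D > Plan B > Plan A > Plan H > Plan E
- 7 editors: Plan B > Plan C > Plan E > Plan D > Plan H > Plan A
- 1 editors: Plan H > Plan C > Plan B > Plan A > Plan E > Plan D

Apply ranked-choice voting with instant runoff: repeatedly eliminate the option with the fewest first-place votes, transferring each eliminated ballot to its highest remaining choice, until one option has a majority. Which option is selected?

Round 1: Plan A 10, Plan B 7, Plan E 6, Plan C 4, Plan H 1, Plan D 0. Plan D has the fewest and is eliminated.
Round 2: Plan A 10, Plan B 7, Plan E 6, Plan C 4, Plan H 1. Plan H has the fewest and is eliminated.
Round 3: Plan A 10, Plan B 7, Plan E 6, Plan C 5. Plan C has the fewest and is eliminated.
Round 4: Plan B 12, Plan A 10, Plan E 6. Plan E has the fewest and is eliminated.
Round 5: Plan A 16, Plan B 12. Plan A has a majority.

Plan A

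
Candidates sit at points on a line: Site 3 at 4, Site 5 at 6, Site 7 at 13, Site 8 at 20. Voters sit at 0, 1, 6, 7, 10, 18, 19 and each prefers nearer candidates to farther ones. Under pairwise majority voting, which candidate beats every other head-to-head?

Site 5

With single-peaked preferences on a line, the Condorcet winner is the candidate closest to the median voter.
The median voter (position 7) is closest to Site 5 at 6.
Check: Site 5 vs Site 8 — voters closer to Site 5: 5 of 7.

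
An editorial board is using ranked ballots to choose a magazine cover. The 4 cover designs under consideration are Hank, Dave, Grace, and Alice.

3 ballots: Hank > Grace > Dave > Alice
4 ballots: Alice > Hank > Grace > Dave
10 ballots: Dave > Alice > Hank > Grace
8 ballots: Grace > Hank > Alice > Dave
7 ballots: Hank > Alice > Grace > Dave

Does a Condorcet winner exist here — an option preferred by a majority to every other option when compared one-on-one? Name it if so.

Head-to-head results (32 voters total):
Hank vs Dave: Hank wins 22–10.
Hank vs Grace: Hank wins 24–8.
Hank vs Alice: Hank wins 18–14.
Dave vs Grace: Grace wins 22–10.
Dave vs Alice: Alice wins 19–13.
Grace vs Alice: Alice wins 21–11.
Hank beats each rival — Dave (22–10), Grace (24–8), Alice (18–14) — so Hank is the Condorcet winner.

Hank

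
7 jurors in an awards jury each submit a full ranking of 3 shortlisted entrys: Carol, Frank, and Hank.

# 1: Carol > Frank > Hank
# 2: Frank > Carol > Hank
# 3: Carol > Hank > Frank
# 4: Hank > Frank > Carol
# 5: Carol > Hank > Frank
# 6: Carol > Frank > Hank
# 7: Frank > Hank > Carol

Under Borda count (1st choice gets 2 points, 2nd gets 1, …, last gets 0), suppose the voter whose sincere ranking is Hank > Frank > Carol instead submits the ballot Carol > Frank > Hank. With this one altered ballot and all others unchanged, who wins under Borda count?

Carol

Borda totals with the altered ballot: Carol 11, Frank 7, Hank 3.
The winner is unchanged: still Carol.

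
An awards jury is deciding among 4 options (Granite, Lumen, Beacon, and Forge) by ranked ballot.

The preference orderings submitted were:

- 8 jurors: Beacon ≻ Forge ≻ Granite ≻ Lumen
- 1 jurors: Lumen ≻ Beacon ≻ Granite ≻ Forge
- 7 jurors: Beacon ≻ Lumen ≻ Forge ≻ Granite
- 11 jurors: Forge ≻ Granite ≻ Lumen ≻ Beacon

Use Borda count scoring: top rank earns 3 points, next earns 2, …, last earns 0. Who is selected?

Forge

Borda scores:
  Granite: 8·1 + 1 + 7·0 + 11·2 = 31
  Lumen: 8·0 + 3 + 7·2 + 11·1 = 28
  Beacon: 8·3 + 2 + 7·3 + 11·0 = 47
  Forge: 8·2 + 0 + 7·1 + 11·3 = 56
Forge has the highest total.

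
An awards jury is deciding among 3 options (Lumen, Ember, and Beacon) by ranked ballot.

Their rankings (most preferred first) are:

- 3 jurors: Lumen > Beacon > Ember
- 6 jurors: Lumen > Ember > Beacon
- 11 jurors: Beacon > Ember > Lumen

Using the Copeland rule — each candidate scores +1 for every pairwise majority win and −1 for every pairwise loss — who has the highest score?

Pairwise results:
  Lumen vs Ember: Ember wins 11–9.
  Lumen vs Beacon: Beacon wins 11–9.
  Ember vs Beacon: Beacon wins 14–6.
Copeland scores (wins − losses):
  Lumen: 0 − 2 = -2
  Ember: 1 − 1 = 0
  Beacon: 2 − 0 = 2
Beacon has the best Copeland score.

Beacon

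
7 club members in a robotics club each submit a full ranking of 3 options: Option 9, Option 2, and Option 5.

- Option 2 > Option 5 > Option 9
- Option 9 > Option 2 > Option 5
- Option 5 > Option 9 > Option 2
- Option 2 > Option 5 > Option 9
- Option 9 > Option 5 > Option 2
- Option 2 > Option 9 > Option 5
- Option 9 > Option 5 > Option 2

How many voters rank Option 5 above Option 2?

Ballots ranking Option 5 above Option 2: 3.
Ballots ranking Option 2 above Option 5: 4.
So 3 of 7 voters prefer Option 5 to Option 2.

3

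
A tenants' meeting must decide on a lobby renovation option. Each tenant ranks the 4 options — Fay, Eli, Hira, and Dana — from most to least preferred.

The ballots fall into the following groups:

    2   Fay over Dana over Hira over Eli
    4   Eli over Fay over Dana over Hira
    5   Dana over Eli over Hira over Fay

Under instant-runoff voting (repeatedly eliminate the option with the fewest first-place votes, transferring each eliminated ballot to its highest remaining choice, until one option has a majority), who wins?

Round 1: Dana 5, Eli 4, Fay 2, Hira 0. Hira has the fewest and is eliminated.
Round 2: Dana 5, Eli 4, Fay 2. Fay has the fewest and is eliminated.
Round 3: Dana 7, Eli 4. Dana has a majority.

Dana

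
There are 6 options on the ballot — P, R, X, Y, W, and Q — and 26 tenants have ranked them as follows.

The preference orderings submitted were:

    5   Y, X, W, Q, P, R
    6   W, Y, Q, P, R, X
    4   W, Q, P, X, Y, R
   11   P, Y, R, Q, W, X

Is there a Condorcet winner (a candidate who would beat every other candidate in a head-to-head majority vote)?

Head-to-head results (26 voters total):
P vs R: P wins 26–0.
P vs X: P wins 21–5.
P vs Y: P wins 15–11.
P vs W: W wins 15–11.
P vs Q: Q wins 15–11.
R vs X: R wins 17–9.
R vs Y: Y wins 26–0.
R vs W: W wins 15–11.
R vs Q: Q wins 15–11.
X vs Y: Y wins 22–4.
X vs W: W wins 21–5.
X vs Q: Q wins 21–5.
Y vs W: Y wins 16–10.
Y vs Q: Y wins 22–4.
W vs Q: W wins 15–11.
No candidate beats all others: P beats Y beats W beats P, a majority cycle.

No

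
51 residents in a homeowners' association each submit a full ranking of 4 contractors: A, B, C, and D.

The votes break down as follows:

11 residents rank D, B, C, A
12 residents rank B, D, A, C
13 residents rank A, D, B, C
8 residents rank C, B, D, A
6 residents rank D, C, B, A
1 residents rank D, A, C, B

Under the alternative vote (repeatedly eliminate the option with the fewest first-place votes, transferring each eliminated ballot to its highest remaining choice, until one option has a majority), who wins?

D

Round 1: D 18, A 13, B 12, C 8. C has the fewest and is eliminated.
Round 2: B 20, D 18, A 13. A has the fewest and is eliminated.
Round 3: D 31, B 20. D has a majority.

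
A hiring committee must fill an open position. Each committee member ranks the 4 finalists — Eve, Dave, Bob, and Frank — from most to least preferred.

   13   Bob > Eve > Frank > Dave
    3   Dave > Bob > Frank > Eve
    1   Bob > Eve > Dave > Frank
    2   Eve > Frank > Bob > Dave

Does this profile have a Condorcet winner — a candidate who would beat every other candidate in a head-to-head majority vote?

Head-to-head results (19 voters total):
Eve vs Dave: Eve wins 16–3.
Eve vs Bob: Bob wins 17–2.
Eve vs Frank: Eve wins 16–3.
Dave vs Bob: Bob wins 16–3.
Dave vs Frank: Frank wins 15–4.
Bob vs Frank: Bob wins 17–2.
Bob beats each rival — Eve (17–2), Dave (16–3), Frank (17–2) — so Bob is the Condorcet winner.

Yes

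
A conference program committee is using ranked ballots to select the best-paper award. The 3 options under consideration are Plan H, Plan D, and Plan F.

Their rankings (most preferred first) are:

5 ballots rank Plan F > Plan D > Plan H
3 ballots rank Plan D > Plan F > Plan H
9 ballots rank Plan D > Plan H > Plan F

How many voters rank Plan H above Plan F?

Ballots ranking Plan H above Plan F: 9.
Ballots ranking Plan F above Plan H: 5+3 = 8.
So 9 of 17 voters prefer Plan H to Plan F.

9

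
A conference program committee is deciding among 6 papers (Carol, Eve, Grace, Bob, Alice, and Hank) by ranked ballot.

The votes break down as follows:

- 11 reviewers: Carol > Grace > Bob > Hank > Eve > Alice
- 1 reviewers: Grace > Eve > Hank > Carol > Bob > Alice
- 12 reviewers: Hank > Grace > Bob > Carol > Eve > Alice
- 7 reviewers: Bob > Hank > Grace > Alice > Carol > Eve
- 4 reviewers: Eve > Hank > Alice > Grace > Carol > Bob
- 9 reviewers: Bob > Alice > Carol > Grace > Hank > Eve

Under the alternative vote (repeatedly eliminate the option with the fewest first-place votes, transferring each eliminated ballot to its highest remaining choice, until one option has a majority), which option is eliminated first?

Round 1: Bob 16, Hank 12, Carol 11, Eve 4, Grace 1, Alice 0. Alice has the fewest and is eliminated.
Round 2: Bob 16, Hank 12, Carol 11, Eve 4, Grace 1. Grace has the fewest and is eliminated.
Round 3: Bob 16, Hank 12, Carol 11, Eve 5. Eve has the fewest and is eliminated.
Round 4: Hank 17, Bob 16, Carol 11. Carol has the fewest and is eliminated.
Round 5: Bob 27, Hank 17. Bob has a majority.

Alice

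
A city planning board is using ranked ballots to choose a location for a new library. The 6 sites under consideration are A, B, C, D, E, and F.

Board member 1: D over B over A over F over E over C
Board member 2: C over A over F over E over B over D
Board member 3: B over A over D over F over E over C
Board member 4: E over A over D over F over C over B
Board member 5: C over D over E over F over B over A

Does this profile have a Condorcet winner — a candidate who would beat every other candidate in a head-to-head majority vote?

Head-to-head results (5 voters total):
A vs B: B wins 3–2.
A vs C: A wins 3–2.
A vs D: A wins 3–2.
A vs E: A wins 3–2.
A vs F: A wins 4–1.
B vs C: C wins 3–2.
B vs D: D wins 3–2.
B vs E: E wins 3–2.
B vs F: F wins 3–2.
C vs D: D wins 3–2.
C vs E: E wins 3–2.
C vs F: F wins 3–2.
D vs E: D wins 3–2.
D vs F: D wins 4–1.
E vs F: F wins 3–2.
No candidate beats all others: A beats C beats B beats A, a majority cycle.

No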